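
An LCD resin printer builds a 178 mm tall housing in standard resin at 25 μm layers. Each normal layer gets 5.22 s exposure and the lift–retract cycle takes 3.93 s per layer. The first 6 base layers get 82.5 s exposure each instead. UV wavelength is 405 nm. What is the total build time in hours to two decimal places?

Layers = ⌈178/0.025⌉ = 7120.
Base layers = 6 × (82.5 + 3.93), so 518.58 s.
Remaining layers: 7114 × (5.22 + 3.93) → 65093.1 s.
Sum: 518.58 + 65093.1 = 65611.68 s → 18.23 hours.

18.23 hours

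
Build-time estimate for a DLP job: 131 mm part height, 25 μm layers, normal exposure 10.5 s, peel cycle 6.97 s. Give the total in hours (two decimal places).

25.43 hours

Layers = ⌈131/0.025⌉ = 5240.
Per-layer time = 10.5 + 6.97, so 17.47 s.
Build time: 5240 × 17.47 s = 91542.8 s, i.e. 25.43 hours.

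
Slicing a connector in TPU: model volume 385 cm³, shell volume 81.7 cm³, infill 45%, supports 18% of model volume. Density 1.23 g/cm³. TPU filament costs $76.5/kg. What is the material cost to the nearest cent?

$27.05

Infill region = 385 − 81.7 = 303.3 cm³.
Deposited infill: 0.45 × 303.3 → 136.485 cm³.
Support = 0.18 × 385, so 69.3 cm³.
Deposited volume: 81.7 + 136.485 + 69.3 → 287.485 cm³.
Mass = 287.485 × 1.23, so 353.60655 g.
At $76.5/kg: 353.60655/1000 × 76.5 = $27.05.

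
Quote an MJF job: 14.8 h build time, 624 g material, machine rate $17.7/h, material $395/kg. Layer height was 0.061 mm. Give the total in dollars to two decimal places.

Machine cost: 17.7 × 14.8 → $261.96.
Material charge: 395 × 624/1000 → $246.48.
Total = 261.96 + 246.48 = $508.44.

$508.44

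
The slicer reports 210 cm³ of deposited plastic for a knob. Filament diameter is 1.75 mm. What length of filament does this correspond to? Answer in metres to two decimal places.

87.31 m

A = π r² = π × 0.875² = 2.4053 mm².
Length = 210 cm³ / 2.4053 mm² = 210000 / 2.4053 = 87307.2 mm = 87.31 m.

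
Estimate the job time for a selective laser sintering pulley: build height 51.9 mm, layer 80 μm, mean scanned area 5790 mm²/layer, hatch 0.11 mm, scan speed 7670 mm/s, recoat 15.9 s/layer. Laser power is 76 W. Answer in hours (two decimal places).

4.10 hours

Layers = ⌈51.9/0.08⌉ = 649.
Scan path per layer: 5790 / 0.11 → 52636.4 mm.
Laser time per layer: 52636.4 / 7670 → 6.8626 s.
Time per layer: 6.8626 + 15.9 → 22.7626 s.
Total: 649 × 22.7626 s = 14772.9274 s → 4.10 hours.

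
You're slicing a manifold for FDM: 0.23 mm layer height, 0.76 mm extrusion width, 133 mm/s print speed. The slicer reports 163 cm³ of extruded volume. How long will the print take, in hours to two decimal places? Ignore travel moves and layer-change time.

Bead cross-section: 0.23 × 0.76 → 0.1748 mm².
Total extruded path = 163000/0.1748 = 932494.3 mm.
Print-move time = 932494.3 / 133, so 7011.2 s.
Converting: 7011.2 s = 1.95 hours.

1.95 hours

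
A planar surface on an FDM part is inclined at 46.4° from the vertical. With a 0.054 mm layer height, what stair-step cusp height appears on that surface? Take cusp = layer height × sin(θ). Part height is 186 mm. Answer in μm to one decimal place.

39.1 μm

h_c = t·sin θ = 0.054 × 0.7242 = 0.039107 mm (39.1 μm).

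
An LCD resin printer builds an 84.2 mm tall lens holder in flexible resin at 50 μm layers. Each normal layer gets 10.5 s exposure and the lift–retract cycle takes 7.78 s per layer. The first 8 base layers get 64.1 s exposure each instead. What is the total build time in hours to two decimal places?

Number of layers: 84.2 / 0.05 → 1684 (rounded up).
Bottom layers: 8 × (64.1 + 7.78) → 575.04 s.
Regular layers = 1676 × (10.5 + 7.78), so 30637.28 s.
Sum: 575.04 + 30637.28 = 31212.32 s → 8.67 hours.

8.67 hours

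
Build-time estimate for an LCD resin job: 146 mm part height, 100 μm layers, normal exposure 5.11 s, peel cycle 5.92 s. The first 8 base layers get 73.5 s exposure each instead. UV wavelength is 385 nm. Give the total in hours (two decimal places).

4.63 hours

Number of layers: 146 / 0.1 → 1460 (rounded up).
Burn-in layers = 8 × (73.5 + 5.92) = 635.36 s.
Remaining layers: 1452 × (5.11 + 5.92) → 16015.56 s.
Sum: 635.36 + 16015.56 = 16650.92 s → 4.63 hours.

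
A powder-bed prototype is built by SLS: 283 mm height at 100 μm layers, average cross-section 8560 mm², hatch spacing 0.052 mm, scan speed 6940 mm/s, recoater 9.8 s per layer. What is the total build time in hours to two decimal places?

26.35 hours

Layer count = ceil(283 / 0.1) = 2830.
Hatch length per layer = 8560 / 0.052 = 164615.4 mm.
Laser time per layer: 164615.4 / 6940 → 23.7198 s.
Time per layer = 23.7198 + 9.8 = 33.5198 s.
2830 layers × 33.5198 s/layer = 94861.034 s, i.e. 26.35 hours.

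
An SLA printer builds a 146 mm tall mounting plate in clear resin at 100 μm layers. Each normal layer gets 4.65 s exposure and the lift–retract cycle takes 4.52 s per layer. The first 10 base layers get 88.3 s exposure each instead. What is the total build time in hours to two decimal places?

3.95 hours

Number of layers: 146 / 0.1 → 1460 (rounded up).
Burn-in layers = 10 × (88.3 + 4.52) = 928.2 s.
Regular layers: 1450 × (4.65 + 4.52) → 13296.5 s.
Total = 928.2 + 13296.5 = 14224.7 s = 3.95 hours.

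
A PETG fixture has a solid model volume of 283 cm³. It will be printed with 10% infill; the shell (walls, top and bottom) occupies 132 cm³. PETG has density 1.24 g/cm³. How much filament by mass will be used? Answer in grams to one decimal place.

Volume inside the shell: 283 − 132 → 151 cm³.
Infill volume: 0.10 × 151 → 15.1 cm³.
Total printed volume = 132 + 15.1, so 147.1 cm³.
Mass = 147.1 × 1.24 = 182.404 g.

182.4 g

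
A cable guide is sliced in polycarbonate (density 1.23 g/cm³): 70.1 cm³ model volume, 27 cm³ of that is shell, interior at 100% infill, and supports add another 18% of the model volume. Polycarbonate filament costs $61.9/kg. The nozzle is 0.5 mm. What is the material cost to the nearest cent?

$6.30

Interior volume = 70.1 − 27 = 43.1 cm³.
Infill volume: 1.00 × 43.1 → 43.1 cm³.
Support: 0.18 × 70.1 → 12.618 cm³.
Total extruded = 27 + 43.1 + 12.618, so 82.718 cm³.
Mass: 82.718 × 1.23 → 101.74314 g.
Cost = 101.74314 g / 1000 × $61.9/kg = $6.30.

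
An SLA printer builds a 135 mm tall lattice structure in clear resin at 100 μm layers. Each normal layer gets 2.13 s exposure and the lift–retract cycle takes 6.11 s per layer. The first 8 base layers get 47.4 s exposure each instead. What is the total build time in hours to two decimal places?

Number of layers: 135 / 0.1 → 1350 (rounded up).
Base layers: 8 × (47.4 + 6.11) → 428.08 s.
Remaining layers = 1342 × (2.13 + 6.11) = 11058.08 s.
Sum: 428.08 + 11058.08 = 11486.16 s → 3.19 hours.

3.19 hours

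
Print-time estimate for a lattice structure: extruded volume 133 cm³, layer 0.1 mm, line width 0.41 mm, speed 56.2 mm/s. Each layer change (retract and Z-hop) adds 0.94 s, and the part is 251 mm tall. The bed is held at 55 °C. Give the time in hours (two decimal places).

16.69 hours

Line area = 0.1 × 0.41, so 0.041 mm².
Toolpath length = 133 cm³ / 0.041 mm² = 133000 / 0.041 = 3243902.4 mm.
Time extruding: 3243902.4 / 56.2 → 57720.7 s.
Number of layers: 251 / 0.1 → 2510 (rounded up).
Non-print overhead = 2510 × 0.94, so 2359.4 s.
Total = 57720.7 + 2359.4 = 60080.1 s = 16.69 hours.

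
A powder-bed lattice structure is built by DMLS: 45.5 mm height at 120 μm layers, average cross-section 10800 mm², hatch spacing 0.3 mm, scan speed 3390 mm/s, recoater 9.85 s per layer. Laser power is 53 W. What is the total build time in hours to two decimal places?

Layer count = ceil(45.5 / 0.12) = 380.
Per-layer scan distance = 10800 / 0.3 = 36000 mm.
Laser time per layer = 36000 / 3390 = 10.6195 s.
Per-layer time = 10.6195 + 9.85, so 20.4695 s.
Build time = 380 × 20.4695 = 7778.41 s = 2.16 hours.

2.16 hours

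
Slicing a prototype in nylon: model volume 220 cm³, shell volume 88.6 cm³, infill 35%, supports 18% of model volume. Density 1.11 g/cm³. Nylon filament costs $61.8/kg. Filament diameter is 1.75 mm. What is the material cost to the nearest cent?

Volume inside the shell: 220 − 88.6 → 131.4 cm³.
Infill deposited = 0.35 × 131.4 = 45.99 cm³.
Support = 0.18 × 220, so 39.6 cm³.
Deposited volume: 88.6 + 45.99 + 39.6 → 174.19 cm³.
Mass = 174.19 × 1.11 = 193.3509 g.
Cost = 193.3509 g / 1000 × $61.8/kg = $11.95.

$11.95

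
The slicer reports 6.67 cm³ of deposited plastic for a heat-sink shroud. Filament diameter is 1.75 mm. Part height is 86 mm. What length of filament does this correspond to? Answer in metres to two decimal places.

2.77 m

A = π r² = π × 0.875² = 2.4053 mm².
Length = 6.67 cm³ / 2.4053 mm² = 6670 / 2.4053 = 2773.04 mm = 2.77 m.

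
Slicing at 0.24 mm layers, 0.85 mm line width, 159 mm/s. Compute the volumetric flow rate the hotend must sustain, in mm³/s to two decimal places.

32.44

Extrusion cross-section: 0.24 × 0.85 → 0.204 mm².
Q = v·A = 159 × 0.204 = 32.44 mm³/s.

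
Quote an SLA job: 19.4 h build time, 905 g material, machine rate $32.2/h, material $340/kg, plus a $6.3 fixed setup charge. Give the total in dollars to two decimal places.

$938.68

Time charge = 32.2 × 19.4, so $624.68.
Feedstock cost = 340 × 905/1000, so $307.70.
Adding setup: 624.68 + 307.70 + 6.3 → $938.68.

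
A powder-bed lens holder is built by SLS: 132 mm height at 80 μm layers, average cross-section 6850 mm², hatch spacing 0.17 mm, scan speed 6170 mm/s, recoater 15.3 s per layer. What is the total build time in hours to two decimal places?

Layer count = ceil(132 / 0.08) = 1650.
Per-layer scan distance: 6850 / 0.17 → 40294.1 mm.
Laser time per layer: 40294.1 / 6170 → 6.5306 s.
Layer cycle: 6.5306 + 15.3 → 21.8306 s.
Total: 1650 × 21.8306 s = 36020.49 s → 10.01 hours.

10.01 hours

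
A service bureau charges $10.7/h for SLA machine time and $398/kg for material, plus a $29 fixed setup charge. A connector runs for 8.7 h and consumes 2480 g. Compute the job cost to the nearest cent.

$1109.13

Time charge = 10.7 × 8.7 = $93.09.
Material charge: 398 × 2480/1000 → $987.04.
Adding setup: 93.09 + 987.04 + 29 → $1109.13.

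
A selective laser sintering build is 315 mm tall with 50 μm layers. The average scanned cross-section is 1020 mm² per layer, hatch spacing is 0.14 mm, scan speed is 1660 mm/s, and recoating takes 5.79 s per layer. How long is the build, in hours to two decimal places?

17.81 hours

Layer count = ceil(315 / 0.05) = 6300.
Per-layer scan distance: 1020 / 0.14 → 7285.7 mm.
Per-layer scan time: 7285.7 / 1660 → 4.389 s.
Layer cycle: 4.389 + 5.79 → 10.179 s.
Total: 6300 × 10.179 s = 64127.7 s → 17.81 hours.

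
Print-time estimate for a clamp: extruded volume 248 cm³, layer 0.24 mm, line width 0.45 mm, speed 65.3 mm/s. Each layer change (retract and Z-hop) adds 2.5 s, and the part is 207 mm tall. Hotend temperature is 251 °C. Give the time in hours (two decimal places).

Extrusion cross-section = 0.24 × 0.45, so 0.108 mm².
Path length: 248000 mm³ / 0.108 mm² → 2296296.3 mm.
Print-move time = 2296296.3 / 65.3, so 35165.3 s.
Layer count = ceil(207 / 0.24) = 863.
Layer-change overhead: 863 × 2.5 → 2157.5 s.
Total = 35165.3 + 2157.5 = 37322.8 s = 10.37 hours.

10.37 hours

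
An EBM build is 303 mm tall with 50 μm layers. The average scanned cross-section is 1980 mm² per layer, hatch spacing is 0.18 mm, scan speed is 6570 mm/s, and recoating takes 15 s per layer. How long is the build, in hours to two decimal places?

28.07 hours

Layer count = ceil(303 / 0.05) = 6060.
Hatch length per layer: 1980 / 0.18 → 11000 mm.
Scan time per layer = 11000 / 6570, so 1.6743 s.
Time per layer: 1.6743 + 15 → 16.6743 s.
6060 layers × 16.6743 s/layer = 101046.258 s, i.e. 28.07 hours.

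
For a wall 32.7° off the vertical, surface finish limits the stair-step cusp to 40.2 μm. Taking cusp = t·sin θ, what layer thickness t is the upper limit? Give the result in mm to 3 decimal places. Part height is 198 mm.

Layer height = cusp / sin(32.7°) = 0.0402 / 0.5402 = 0.074 mm.

0.074 mm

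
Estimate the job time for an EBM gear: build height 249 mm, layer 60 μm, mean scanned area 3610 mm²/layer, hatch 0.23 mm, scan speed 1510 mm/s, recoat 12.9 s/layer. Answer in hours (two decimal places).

Layers = ⌈249/0.06⌉ = 4150.
Scan path per layer = 3610 / 0.23, so 15695.7 mm.
Beam time per layer = 15695.7 / 1510 = 10.3945 s.
Per-layer time: 10.3945 + 12.9 → 23.2945 s.
Build time = 4150 × 23.2945 = 96672.175 s = 26.85 hours.

26.85 hours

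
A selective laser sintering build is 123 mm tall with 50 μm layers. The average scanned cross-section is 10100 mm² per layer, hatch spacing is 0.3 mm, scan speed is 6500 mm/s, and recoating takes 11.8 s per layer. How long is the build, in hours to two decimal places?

11.60 hours

Layer count = ceil(123 / 0.05) = 2460.
Scan path per layer = 10100 / 0.3 = 33666.7 mm.
Per-layer scan time = 33666.7 / 6500, so 5.1795 s.
Layer cycle: 5.1795 + 11.8 → 16.9795 s.
2460 layers × 16.9795 s/layer = 41769.57 s, i.e. 11.60 hours.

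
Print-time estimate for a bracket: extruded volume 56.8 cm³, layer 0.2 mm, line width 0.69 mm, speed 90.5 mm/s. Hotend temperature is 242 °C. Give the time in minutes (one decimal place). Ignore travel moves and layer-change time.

75.8 minutes

Extrusion cross-section = 0.2 × 0.69, so 0.138 mm².
Path length: 56800 mm³ / 0.138 mm² → 411594.2 mm.
Extrusion time = 411594.2 / 90.5, so 4548 s.
In the requested units: 4548 s = 75.8 minutes.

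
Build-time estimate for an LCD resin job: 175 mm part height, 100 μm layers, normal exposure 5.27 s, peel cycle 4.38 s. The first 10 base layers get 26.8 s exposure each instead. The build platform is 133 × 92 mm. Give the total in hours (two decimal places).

4.75 hours

Layers = ⌈175/0.1⌉ = 1750.
Burn-in layers = 10 × (26.8 + 4.38) = 311.8 s.
Remaining layers = 1740 × (5.27 + 4.38) = 16791 s.
Total = 311.8 + 16791 = 17102.8 s = 4.75 hours.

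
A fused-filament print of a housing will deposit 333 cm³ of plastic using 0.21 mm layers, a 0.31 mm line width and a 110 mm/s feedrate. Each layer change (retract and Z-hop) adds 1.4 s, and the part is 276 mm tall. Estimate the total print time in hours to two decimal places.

13.43 hours

Bead cross-section: 0.21 × 0.31 → 0.0651 mm².
Toolpath length = 333 cm³ / 0.0651 mm² = 333000 / 0.0651 = 5115207.4 mm.
Extrusion time = 5115207.4 / 110, so 46501.9 s.
Layer count = ceil(276 / 0.21) = 1315.
Layer-change overhead = 1315 × 1.4 = 1841 s.
Total = 46501.9 + 1841 = 48342.9 s = 13.43 hours.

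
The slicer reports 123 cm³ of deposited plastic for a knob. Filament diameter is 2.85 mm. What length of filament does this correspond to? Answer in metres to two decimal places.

19.28 m

Filament cross-section = π × (2.85/2)² = 6.3794 mm².
Length = 123 cm³ / 6.3794 mm² = 123000 / 6.3794 = 19280.81 mm = 19.28 m.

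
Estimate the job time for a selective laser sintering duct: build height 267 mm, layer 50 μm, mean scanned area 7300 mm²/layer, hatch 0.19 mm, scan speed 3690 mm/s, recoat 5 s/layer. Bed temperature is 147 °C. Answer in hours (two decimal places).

Layer count = ceil(267 / 0.05) = 5340.
Scan path per layer = 7300 / 0.19 = 38421.1 mm.
Laser time per layer: 38421.1 / 3690 → 10.4122 s.
Time per layer = 10.4122 + 5, so 15.4122 s.
5340 layers × 15.4122 s/layer = 82301.148 s, i.e. 22.86 hours.

22.86 hours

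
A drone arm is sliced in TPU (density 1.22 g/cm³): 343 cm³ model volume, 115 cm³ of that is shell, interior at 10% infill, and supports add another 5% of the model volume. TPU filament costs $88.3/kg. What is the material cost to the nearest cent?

$16.69

Interior volume = 343 − 115, so 228 cm³.
Deposited infill: 0.10 × 228 → 22.8 cm³.
Support = 0.05 × 343, so 17.15 cm³.
Total printed volume = 115 + 22.8 + 17.15, so 154.95 cm³.
Mass = 154.95 × 1.22, so 189.039 g.
At $88.3/kg: 189.039/1000 × 88.3 = $16.69.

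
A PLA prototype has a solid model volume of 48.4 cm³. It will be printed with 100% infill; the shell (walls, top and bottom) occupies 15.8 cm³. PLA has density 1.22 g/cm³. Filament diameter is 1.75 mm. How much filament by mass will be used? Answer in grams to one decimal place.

59.0 g

Volume inside the shell = 48.4 − 15.8 = 32.6 cm³.
Deposited infill = 1.00 × 32.6, so 32.6 cm³.
Total extruded = 15.8 + 32.6, so 48.4 cm³.
Mass = 48.4 × 1.22 = 59.048 g.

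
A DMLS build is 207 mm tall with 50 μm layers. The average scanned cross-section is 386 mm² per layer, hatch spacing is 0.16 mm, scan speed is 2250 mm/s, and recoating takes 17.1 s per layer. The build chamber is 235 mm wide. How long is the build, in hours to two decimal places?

20.90 hours

Layers = ⌈207/0.05⌉ = 4140.
Scan path per layer = 386 / 0.16 = 2412.5 mm.
Scan time per layer = 2412.5 / 2250, so 1.0722 s.
Layer cycle = 1.0722 + 17.1 = 18.1722 s.
4140 layers × 18.1722 s/layer = 75232.908 s, i.e. 20.90 hours.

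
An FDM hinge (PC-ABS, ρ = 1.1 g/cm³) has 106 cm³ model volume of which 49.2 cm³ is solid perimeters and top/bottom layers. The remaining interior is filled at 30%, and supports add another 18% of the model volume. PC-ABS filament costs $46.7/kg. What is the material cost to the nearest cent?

$4.38

Infill region: 106 − 49.2 → 56.8 cm³.
Deposited infill = 0.30 × 56.8, so 17.04 cm³.
Support = 0.18 × 106, so 19.08 cm³.
Deposited volume = 49.2 + 17.04 + 19.08, so 85.32 cm³.
Mass = 85.32 × 1.1 = 93.852 g.
At $46.7/kg: 93.852/1000 × 46.7 = $4.38.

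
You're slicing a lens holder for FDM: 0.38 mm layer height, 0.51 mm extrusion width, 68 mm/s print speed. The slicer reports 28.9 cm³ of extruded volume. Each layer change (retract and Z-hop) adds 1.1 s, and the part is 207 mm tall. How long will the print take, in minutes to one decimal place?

46.5 minutes

Bead cross-section = 0.38 × 0.51 = 0.1938 mm².
Total extruded path = 28900/0.1938 = 149122.8 mm.
Extrusion time: 149122.8 / 68 → 2193 s.
Layers = ⌈207/0.38⌉ = 545.
Z-hop total = 545 × 1.1 = 599.5 s.
Altogether 2193 + 599.5 = 2792.5 s, i.e. 46.5 minutes.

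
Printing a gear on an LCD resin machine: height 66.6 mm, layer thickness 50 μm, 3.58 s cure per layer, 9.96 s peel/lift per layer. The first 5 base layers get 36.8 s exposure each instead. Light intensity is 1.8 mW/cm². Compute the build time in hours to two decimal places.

Layer count = ceil(66.6 / 0.05) = 1332.
Burn-in layers = 5 × (36.8 + 9.96), so 233.8 s.
Normal layers = 1327 × (3.58 + 9.96), so 17967.58 s.
Total = 233.8 + 17967.58 = 18201.38 s = 5.06 hours.

5.06 hours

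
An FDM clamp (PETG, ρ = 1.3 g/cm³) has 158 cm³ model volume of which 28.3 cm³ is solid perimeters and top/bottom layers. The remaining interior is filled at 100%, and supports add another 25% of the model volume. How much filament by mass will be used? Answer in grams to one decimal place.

256.8 g

Volume inside the shell = 158 − 28.3 = 129.7 cm³.
Infill deposited = 1.00 × 129.7, so 129.7 cm³.
Support = 0.25 × 158 = 39.5 cm³.
Total printed volume = 28.3 + 129.7 + 39.5 = 197.5 cm³.
Mass = 197.5 × 1.3, so 256.75 g.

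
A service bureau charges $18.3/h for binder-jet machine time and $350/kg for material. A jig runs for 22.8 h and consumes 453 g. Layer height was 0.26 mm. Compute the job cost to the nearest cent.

$575.79

Machine cost = 18.3 × 22.8 = $417.24.
Feedstock cost = 350 × 453/1000, so $158.55.
Total = 417.24 + 158.55 = $575.79.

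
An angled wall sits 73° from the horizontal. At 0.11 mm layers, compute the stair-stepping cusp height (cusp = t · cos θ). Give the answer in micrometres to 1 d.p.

32.2 μm

h_c = t·cos θ = 0.11 × 0.2924 = 0.032164 mm (32.2 μm).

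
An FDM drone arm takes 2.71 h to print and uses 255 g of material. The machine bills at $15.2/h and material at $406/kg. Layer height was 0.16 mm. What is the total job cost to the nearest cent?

Time charge = 15.2 × 2.71 = $41.192.
Feedstock cost: 406 × 255/1000 → $103.53.
Total = 41.192 + 103.53 = 144.722 ≈ $144.72.

$144.72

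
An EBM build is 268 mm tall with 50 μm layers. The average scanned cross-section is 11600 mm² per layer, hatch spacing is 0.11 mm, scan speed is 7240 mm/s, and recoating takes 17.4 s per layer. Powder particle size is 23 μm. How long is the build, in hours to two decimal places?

Layer count = ceil(268 / 0.05) = 5360.
Hatch length per layer = 11600 / 0.11 = 105454.5 mm.
Beam time per layer = 105454.5 / 7240 = 14.5655 s.
Layer cycle = 14.5655 + 17.4 = 31.9655 s.
Build time = 5360 × 31.9655 = 171335.08 s = 47.59 hours.

47.59 hours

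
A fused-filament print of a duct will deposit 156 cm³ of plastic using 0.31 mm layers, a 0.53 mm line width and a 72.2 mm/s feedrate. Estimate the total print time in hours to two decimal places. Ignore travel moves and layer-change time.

3.65 hours

Extrusion cross-section = 0.31 × 0.53, so 0.1643 mm².
Toolpath length = 156 cm³ / 0.1643 mm² = 156000 / 0.1643 = 949482.7 mm.
Time extruding: 949482.7 / 72.2 → 13150.7 s.
13150.7 s = 3.65 hours.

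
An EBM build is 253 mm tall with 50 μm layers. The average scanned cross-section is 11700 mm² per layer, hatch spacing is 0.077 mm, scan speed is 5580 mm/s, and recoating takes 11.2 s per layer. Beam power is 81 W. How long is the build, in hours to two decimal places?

Layer count = ceil(253 / 0.05) = 5060.
Per-layer scan distance: 11700 / 0.077 → 151948.1 mm.
Per-layer scan time: 151948.1 / 5580 → 27.2308 s.
Layer cycle: 27.2308 + 11.2 → 38.4308 s.
Total: 5060 × 38.4308 s = 194459.848 s → 54.02 hours.

54.02 hours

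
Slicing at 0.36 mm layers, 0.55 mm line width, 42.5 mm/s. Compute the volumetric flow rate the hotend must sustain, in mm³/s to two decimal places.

8.42

A: 0.36 × 0.55 → 0.198 mm².
Volumetric flow = 42.5 × 0.198 = 8.42 mm³/s.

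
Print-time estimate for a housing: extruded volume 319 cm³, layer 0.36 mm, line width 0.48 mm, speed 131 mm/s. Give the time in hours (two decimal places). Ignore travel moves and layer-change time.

Extrusion cross-section: 0.36 × 0.48 → 0.1728 mm².
Total extruded path = 319000/0.1728 = 1846064.8 mm.
Print-move time: 1846064.8 / 131 → 14092.1 s.
14092.1 s = 3.91 hours.

3.91 hours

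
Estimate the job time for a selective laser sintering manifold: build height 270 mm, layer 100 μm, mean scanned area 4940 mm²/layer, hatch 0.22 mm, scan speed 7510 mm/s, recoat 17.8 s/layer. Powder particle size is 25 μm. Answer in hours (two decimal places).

15.59 hours

Layers = ⌈270/0.1⌉ = 2700.
Per-layer scan distance: 4940 / 0.22 → 22454.5 mm.
Per-layer scan time: 22454.5 / 7510 → 2.9899 s.
Per-layer time: 2.9899 + 17.8 → 20.7899 s.
Build time = 2700 × 20.7899 = 56132.73 s = 15.59 hours.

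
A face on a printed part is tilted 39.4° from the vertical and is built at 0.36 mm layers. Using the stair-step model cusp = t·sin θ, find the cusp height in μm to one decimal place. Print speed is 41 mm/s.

228.5 μm

h_c = t·sin θ = 0.36 × 0.6347 = 0.228492 mm (228.5 μm).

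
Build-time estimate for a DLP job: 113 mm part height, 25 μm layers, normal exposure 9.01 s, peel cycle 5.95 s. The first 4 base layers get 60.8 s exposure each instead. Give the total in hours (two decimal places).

18.84 hours

Layer count = ceil(113 / 0.025) = 4520.
Burn-in layers = 4 × (60.8 + 5.95) = 267 s.
Normal layers = 4516 × (9.01 + 5.95) = 67559.36 s.
Total = 267 + 67559.36 = 67826.36 s = 18.84 hours.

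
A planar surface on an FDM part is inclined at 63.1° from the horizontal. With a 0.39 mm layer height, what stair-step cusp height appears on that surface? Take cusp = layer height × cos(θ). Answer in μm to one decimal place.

176.4 μm

cos(63.1°) = 0.4524, so cusp = 0.39 × 0.4524 = 0.176436 mm → 176.4 μm.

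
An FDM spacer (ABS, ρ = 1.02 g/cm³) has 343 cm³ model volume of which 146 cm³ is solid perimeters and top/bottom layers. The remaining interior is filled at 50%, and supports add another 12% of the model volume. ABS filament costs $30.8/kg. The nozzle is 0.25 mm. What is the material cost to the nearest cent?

Infill region = 343 − 146 = 197 cm³.
Infill volume = 0.50 × 197 = 98.5 cm³.
Support = 0.12 × 343 = 41.16 cm³.
Total printed volume = 146 + 98.5 + 41.16 = 285.66 cm³.
Mass = 285.66 × 1.02, so 291.3732 g.
Cost = 291.3732 g / 1000 × $30.8/kg = $8.97.

$8.97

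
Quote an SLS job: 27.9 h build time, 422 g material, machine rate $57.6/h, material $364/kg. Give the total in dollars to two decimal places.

Machine-time cost = 57.6 × 27.9 = $1607.04.
Material cost = 364 × 422/1000 = $153.608.
Job cost: 1607.04 + 153.608 = 1760.648 ≈ $1760.65.

$1760.65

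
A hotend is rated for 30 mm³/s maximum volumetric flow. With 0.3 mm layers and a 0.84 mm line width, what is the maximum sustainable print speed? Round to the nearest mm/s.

A = 0.3 × 0.84, so 0.252 mm².
v_max = Q/A = 30/0.252 = 119.05 mm/s → 119 mm/s.

119 mm/s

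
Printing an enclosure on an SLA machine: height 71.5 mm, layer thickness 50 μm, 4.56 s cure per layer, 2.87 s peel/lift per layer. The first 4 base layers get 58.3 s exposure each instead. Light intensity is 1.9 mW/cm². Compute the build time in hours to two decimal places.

3.01 hours

Layers = ⌈71.5/0.05⌉ = 1430.
Base layers: 4 × (58.3 + 2.87) → 244.68 s.
Regular layers = 1426 × (4.56 + 2.87) = 10595.18 s.
Sum: 244.68 + 10595.18 = 10839.86 s → 3.01 hours.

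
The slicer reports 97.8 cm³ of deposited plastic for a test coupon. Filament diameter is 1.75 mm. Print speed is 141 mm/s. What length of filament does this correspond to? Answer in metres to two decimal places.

40.66 m

Cross-section of 1.75 mm filament: π·(1.75/2)² = 2.4053 mm².
L = 97800 mm³ / 2.4053 mm² = 40660.21 mm, i.e. 40.66 m.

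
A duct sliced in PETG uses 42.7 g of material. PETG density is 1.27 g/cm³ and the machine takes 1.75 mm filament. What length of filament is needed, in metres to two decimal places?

13.98 m

Extruded volume: 42.7/1.27 = 33.622 cm³ (33622 mm³).
Filament cross-section = π × (1.75/2)² = 2.4053 mm².
Length = 33622 / 2.4053 = 13978.3 mm = 13.98 m.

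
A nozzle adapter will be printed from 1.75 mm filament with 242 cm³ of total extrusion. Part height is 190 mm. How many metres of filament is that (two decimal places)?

100.61 m

Filament cross-section = π × (1.75/2)² = 2.4053 mm².
Length = 242 cm³ / 2.4053 mm² = 242000 / 2.4053 = 100611.15 mm = 100.61 m.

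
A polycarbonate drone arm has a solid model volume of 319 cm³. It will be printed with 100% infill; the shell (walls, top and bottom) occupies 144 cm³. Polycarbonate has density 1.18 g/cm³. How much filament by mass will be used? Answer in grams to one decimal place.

376.4 g

Interior volume: 319 − 144 → 175 cm³.
Infill deposited = 1.00 × 175, so 175 cm³.
Total extruded = 144 + 175, so 319 cm³.
Mass = 319 × 1.18, so 376.42 g.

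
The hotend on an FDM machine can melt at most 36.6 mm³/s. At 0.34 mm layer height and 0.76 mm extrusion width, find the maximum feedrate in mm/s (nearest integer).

Extrusion cross-section: 0.34 × 0.76 → 0.2584 mm².
Max speed = 36.6 / 0.2584 = 141.64 ≈ 142 mm/s.

142 mm/s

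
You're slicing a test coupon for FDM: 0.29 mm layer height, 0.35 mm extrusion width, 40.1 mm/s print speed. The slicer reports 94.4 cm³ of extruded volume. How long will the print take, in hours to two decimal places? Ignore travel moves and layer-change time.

Extrusion cross-section = 0.29 × 0.35 = 0.1015 mm².
Toolpath length = 94.4 cm³ / 0.1015 mm² = 94400 / 0.1015 = 930049.3 mm.
Time extruding: 930049.3 / 40.1 → 23193.2 s.
23193.2 s = 6.44 hours.

6.44 hours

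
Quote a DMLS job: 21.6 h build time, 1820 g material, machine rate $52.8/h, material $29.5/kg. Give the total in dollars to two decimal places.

Machine cost: 52.8 × 21.6 → $1140.48.
Feedstock cost = 29.5 × 1820/1000 = $53.69.
Total = 1140.48 + 53.69 = $1194.17.

$1194.17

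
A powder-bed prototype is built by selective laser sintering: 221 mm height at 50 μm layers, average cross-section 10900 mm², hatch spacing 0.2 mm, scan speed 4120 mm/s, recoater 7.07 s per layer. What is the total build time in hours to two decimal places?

Number of layers: 221 / 0.05 → 4420 (rounded up).
Scan path per layer = 10900 / 0.2, so 54500 mm.
Per-layer scan time = 54500 / 4120 = 13.2282 s.
Per-layer time: 13.2282 + 7.07 → 20.2982 s.
Build time = 4420 × 20.2982 = 89718.044 s = 24.92 hours.

24.92 hours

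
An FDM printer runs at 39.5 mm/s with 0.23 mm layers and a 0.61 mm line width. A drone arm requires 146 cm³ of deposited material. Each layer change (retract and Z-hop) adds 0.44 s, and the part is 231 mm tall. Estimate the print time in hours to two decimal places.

7.44 hours

Extrusion cross-section: 0.23 × 0.61 → 0.1403 mm².
Path length: 146000 mm³ / 0.1403 mm² → 1040627.2 mm.
Print-move time: 1040627.2 / 39.5 → 26345 s.
Number of layers: 231 / 0.23 → 1005 (rounded up).
Z-hop total: 1005 × 0.44 → 442.2 s.
Total = 26345 + 442.2 = 26787.2 s = 7.44 hours.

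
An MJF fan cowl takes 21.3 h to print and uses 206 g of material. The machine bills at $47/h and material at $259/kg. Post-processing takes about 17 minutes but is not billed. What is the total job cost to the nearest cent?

Machine-time cost: 47 × 21.3 → $1001.10.
Feedstock cost: 259 × 206/1000 → $53.354.
Total = 1001.10 + 53.354 = 1054.454 ≈ $1054.45.

$1054.45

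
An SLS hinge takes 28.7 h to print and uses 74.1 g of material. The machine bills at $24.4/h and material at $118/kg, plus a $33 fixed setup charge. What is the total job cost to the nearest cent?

Time charge: 24.4 × 28.7 → $700.28.
Material cost: 118 × 74.1/1000 → $8.7438.
Total = 700.28 + 8.7438 + 33 = 742.0238 ≈ $742.02.

$742.02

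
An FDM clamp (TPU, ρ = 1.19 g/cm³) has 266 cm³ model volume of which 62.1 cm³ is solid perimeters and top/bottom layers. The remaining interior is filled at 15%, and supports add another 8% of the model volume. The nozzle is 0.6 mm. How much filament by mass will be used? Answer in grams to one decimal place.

Interior volume = 266 − 62.1, so 203.9 cm³.
Deposited infill = 0.15 × 203.9 = 30.585 cm³.
Support = 0.08 × 266 = 21.28 cm³.
Deposited volume = 62.1 + 30.585 + 21.28, so 113.965 cm³.
Mass: 113.965 × 1.19 → 135.61835 g.

135.6 g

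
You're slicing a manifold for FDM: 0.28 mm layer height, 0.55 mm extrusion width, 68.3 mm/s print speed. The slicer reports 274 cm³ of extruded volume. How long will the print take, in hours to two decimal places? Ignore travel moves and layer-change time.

7.24 hours

Line area = 0.28 × 0.55, so 0.154 mm².
Path length: 274000 mm³ / 0.154 mm² → 1779220.8 mm.
Time extruding = 1779220.8 / 68.3, so 26050.1 s.
26050.1 s = 7.24 hours.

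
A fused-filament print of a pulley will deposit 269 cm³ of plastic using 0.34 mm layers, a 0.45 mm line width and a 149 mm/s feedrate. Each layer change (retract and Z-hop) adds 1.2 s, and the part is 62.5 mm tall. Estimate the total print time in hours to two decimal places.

3.34 hours

Line area = 0.34 × 0.45 = 0.153 mm².
Toolpath length = 269 cm³ / 0.153 mm² = 269000 / 0.153 = 1758169.9 mm.
Print-move time = 1758169.9 / 149 = 11799.8 s.
Layers = ⌈62.5/0.34⌉ = 184.
Z-hop total = 184 × 1.2 = 220.8 s.
Altogether 11799.8 + 220.8 = 12020.6 s, i.e. 3.34 hours.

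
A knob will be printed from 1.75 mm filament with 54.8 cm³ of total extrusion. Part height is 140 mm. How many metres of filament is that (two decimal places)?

Filament cross-section = π × (1.75/2)² = 2.4053 mm².
L = 54800 mm³ / 2.4053 mm² = 22783.02 mm, i.e. 22.78 m.

22.78 m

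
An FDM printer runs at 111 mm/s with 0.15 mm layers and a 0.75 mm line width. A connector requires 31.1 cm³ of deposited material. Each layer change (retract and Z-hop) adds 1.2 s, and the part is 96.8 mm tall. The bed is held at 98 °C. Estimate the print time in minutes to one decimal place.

Bead cross-section = 0.15 × 0.75, so 0.1125 mm².
Path length: 31100 mm³ / 0.1125 mm² → 276444.4 mm.
Extrusion time = 276444.4 / 111, so 2490.5 s.
Number of layers: 96.8 / 0.15 → 646 (rounded up).
Layer-change overhead: 646 × 1.2 → 775.2 s.
Altogether 2490.5 + 775.2 = 3265.7 s, i.e. 54.4 minutes.

54.4 minutes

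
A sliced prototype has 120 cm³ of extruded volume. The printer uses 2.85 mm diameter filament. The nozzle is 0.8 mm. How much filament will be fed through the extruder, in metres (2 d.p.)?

A = π r² = π × 1.425² = 6.3794 mm².
Length = 120 cm³ / 6.3794 mm² = 120000 / 6.3794 = 18810.55 mm = 18.81 m.

18.81 m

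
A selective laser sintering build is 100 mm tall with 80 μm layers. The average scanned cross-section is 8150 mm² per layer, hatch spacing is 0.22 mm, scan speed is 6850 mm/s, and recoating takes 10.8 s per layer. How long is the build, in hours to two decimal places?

Number of layers: 100 / 0.08 → 1250 (rounded up).
Per-layer scan distance = 8150 / 0.22 = 37045.5 mm.
Scan time per layer = 37045.5 / 6850 = 5.4081 s.
Per-layer time = 5.4081 + 10.8, so 16.2081 s.
Total: 1250 × 16.2081 s = 20260.125 s → 5.63 hours.

5.63 hours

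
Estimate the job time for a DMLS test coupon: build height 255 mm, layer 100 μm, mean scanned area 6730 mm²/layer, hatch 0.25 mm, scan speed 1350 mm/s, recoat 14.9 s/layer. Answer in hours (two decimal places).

Layer count = ceil(255 / 0.1) = 2550.
Scan path per layer = 6730 / 0.25 = 26920 mm.
Scan time per layer: 26920 / 1350 → 19.9407 s.
Layer cycle = 19.9407 + 14.9, so 34.8407 s.
Build time = 2550 × 34.8407 = 88843.785 s = 24.68 hours.

24.68 hours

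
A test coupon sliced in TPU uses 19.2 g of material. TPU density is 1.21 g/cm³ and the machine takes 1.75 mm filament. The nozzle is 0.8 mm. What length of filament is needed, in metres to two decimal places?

Extruded volume: 19.2/1.21 = 15.8678 cm³ (15867.8 mm³).
Cross-section of 1.75 mm filament: π·(1.75/2)² = 2.4053 mm².
Length = 15867.8 / 2.4053 = 6597.01 mm = 6.60 m.

6.60 m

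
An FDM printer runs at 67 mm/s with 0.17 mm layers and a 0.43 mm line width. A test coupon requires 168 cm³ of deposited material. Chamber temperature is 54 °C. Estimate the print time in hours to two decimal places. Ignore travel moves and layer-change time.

Bead cross-section = 0.17 × 0.43 = 0.0731 mm².
Total extruded path = 168000/0.0731 = 2298221.6 mm.
Print-move time = 2298221.6 / 67 = 34301.8 s.
Converting: 34301.8 s = 9.53 hours.

9.53 hours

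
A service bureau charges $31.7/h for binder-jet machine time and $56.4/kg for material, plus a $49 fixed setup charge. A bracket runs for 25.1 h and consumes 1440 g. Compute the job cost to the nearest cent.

Machine cost = 31.7 × 25.1, so $795.67.
Feedstock cost = 56.4 × 1440/1000, so $81.216.
Total = 795.67 + 81.216 + 49 = 925.886 ≈ $925.89.

$925.89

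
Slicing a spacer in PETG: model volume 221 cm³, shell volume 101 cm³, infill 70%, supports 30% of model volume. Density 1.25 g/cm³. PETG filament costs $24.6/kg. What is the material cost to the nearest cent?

$7.73

Infill region: 221 − 101 → 120 cm³.
Deposited infill: 0.70 × 120 → 84 cm³.
Support = 0.30 × 221 = 66.3 cm³.
Total printed volume = 101 + 84 + 66.3, so 251.3 cm³.
Mass = 251.3 × 1.25, so 314.125 g.
Cost = 314.125 g / 1000 × $24.6/kg = $7.73.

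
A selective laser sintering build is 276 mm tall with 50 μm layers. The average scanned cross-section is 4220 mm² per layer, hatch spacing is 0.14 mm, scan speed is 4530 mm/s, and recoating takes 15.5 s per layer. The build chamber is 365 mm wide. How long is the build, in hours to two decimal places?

Layer count = ceil(276 / 0.05) = 5520.
Per-layer scan distance = 4220 / 0.14 = 30142.9 mm.
Scan time per layer: 30142.9 / 4530 → 6.6541 s.
Time per layer: 6.6541 + 15.5 → 22.1541 s.
5520 layers × 22.1541 s/layer = 122290.632 s, i.e. 33.97 hours.

33.97 hours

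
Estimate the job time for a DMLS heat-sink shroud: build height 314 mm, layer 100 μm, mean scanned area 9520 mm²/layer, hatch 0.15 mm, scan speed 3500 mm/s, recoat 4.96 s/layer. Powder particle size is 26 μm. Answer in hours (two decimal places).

Layers = ⌈314/0.1⌉ = 3140.
Hatch length per layer = 9520 / 0.15 = 63466.7 mm.
Laser time per layer: 63466.7 / 3500 → 18.1333 s.
Time per layer = 18.1333 + 4.96, so 23.0933 s.
Total: 3140 × 23.0933 s = 72512.962 s → 20.14 hours.

20.14 hours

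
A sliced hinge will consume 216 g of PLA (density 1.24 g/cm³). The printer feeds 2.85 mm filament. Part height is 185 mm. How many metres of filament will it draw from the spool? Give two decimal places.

Volume = 216 g / 1.24 g·cm⁻³ = 174.1935 cm³ = 174193.5 mm³.
Filament cross-section = π × (2.85/2)² = 6.3794 mm².
L = V/A = 174193.5/6.3794 = 27305.62 mm → 27.31 m.

27.31 m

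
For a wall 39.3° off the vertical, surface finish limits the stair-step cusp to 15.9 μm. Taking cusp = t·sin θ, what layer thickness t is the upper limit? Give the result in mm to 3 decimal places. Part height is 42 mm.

t = h_c / sin θ = 0.0159 / 0.6334 = 0.025 mm.

0.025 mm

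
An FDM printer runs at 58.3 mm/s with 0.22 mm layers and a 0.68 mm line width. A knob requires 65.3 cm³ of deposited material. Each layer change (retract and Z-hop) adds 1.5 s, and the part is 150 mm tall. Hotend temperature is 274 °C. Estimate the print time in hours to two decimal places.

2.36 hours

Extrusion cross-section = 0.22 × 0.68, so 0.1496 mm².
Toolpath length = 65.3 cm³ / 0.1496 mm² = 65300 / 0.1496 = 436497.3 mm.
Print-move time = 436497.3 / 58.3, so 7487.1 s.
Number of layers: 150 / 0.22 → 682 (rounded up).
Non-print overhead = 682 × 1.5, so 1023 s.
Total = 7487.1 + 1023 = 8510.1 s = 2.36 hours.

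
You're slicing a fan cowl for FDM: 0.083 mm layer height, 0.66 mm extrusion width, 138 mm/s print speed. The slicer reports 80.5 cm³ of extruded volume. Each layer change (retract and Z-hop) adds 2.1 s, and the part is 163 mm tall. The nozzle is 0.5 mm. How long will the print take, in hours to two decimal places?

Extrusion cross-section = 0.083 × 0.66 = 0.05478 mm².
Toolpath length = 80.5 cm³ / 0.05478 mm² = 80500 / 0.05478 = 1469514.4 mm.
Time extruding: 1469514.4 / 138 → 10648.7 s.
Number of layers: 163 / 0.083 → 1964 (rounded up).
Layer-change overhead = 1964 × 2.1, so 4124.4 s.
Altogether 10648.7 + 4124.4 = 14773.1 s, i.e. 4.10 hours.

4.10 hours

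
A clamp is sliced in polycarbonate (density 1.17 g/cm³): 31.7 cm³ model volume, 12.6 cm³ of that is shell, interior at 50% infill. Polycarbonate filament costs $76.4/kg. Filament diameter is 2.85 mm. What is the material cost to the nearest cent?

$1.98

Interior volume: 31.7 − 12.6 → 19.1 cm³.
Deposited infill = 0.50 × 19.1, so 9.55 cm³.
Total printed volume = 12.6 + 9.55 = 22.15 cm³.
Mass: 22.15 × 1.17 → 25.9155 g.
At $76.4/kg: 25.9155/1000 × 76.4 = $1.98.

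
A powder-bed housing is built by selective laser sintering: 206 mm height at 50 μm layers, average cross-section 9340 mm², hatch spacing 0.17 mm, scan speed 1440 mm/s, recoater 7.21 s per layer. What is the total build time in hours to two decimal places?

51.92 hours

Layer count = ceil(206 / 0.05) = 4120.
Hatch length per layer = 9340 / 0.17 = 54941.2 mm.
Per-layer scan time = 54941.2 / 1440 = 38.1536 s.
Layer cycle: 38.1536 + 7.21 → 45.3636 s.
4120 layers × 45.3636 s/layer = 186898.032 s, i.e. 51.92 hours.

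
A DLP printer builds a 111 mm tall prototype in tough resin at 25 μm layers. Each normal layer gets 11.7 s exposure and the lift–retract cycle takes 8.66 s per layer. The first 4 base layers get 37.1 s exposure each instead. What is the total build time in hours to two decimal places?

25.14 hours

Layer count = ceil(111 / 0.025) = 4440.
Bottom layers = 4 × (37.1 + 8.66) = 183.04 s.
Remaining layers = 4436 × (11.7 + 8.66), so 90316.96 s.
Sum: 183.04 + 90316.96 = 90500 s → 25.14 hours.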